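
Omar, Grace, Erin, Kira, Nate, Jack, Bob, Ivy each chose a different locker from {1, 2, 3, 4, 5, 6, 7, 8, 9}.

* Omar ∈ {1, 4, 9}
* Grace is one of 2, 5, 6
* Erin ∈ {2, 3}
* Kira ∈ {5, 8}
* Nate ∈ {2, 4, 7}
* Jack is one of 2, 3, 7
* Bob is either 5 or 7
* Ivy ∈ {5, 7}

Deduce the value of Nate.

The 2 variables Bob and Ivy are confined to {5, 7}, which locks those values in; drop them from Grace, Kira, Nate, Jack.
Kira must be 8 (only option left).
Erin and Jack share exactly the 2 values {2, 3}; by pigeonhole those values go to them, so strike 2, 3 from Grace, Nate.
So Nate = 4.

4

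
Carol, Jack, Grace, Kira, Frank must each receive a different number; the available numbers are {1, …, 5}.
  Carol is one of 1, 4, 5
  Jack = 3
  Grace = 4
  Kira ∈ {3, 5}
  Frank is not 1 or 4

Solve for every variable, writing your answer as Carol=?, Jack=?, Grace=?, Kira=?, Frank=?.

Carol=1, Jack=3, Grace=4, Kira=5, Frank=2

Jack's domain is down to {3}, so Jack = 3. So Kira, Frank can't be 3.
Grace has just one choice, so Grace = 4. Strike 4 from Carol.
That leaves Kira = 5. Eliminate 5 elsewhere: Carol, Frank.
Frank's domain is down to {2}, so Frank = 2.
Carol has just one choice, so Carol = 1.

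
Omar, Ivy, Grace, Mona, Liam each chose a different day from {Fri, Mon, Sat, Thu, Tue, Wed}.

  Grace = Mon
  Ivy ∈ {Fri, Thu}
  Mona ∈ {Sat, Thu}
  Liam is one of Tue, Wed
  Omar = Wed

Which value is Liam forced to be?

Tue

Omar must be Wed (only option left). Strike Wed from Liam.
So Liam = Tue.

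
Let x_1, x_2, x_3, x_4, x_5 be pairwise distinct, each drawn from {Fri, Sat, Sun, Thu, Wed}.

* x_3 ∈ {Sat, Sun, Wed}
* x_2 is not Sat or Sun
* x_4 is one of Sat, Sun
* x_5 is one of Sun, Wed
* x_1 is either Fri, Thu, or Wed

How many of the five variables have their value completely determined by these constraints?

x_3, x_4, x_5 between them cover only {Sat, Sun, Wed} — a naked triple. Remove those values from x_1, x_2.
Determined: none. The other variables each still have more than one consistent value. That makes 0.

0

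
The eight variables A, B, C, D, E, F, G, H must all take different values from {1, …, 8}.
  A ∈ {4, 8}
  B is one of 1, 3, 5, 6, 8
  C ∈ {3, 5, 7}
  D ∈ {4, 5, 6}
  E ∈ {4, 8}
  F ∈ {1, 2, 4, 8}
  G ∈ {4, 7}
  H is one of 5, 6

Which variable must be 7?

The 8 variables together cover exactly {1, 2, 3, 4, 5, 6, 7, 8} — 8 values for 8 variables — and 2 appears only in F's list, so F = 2.
The 7 still-open variables draw from only 7 values {1, 3, 4, 5, 6, 7, 8}, so each is used; only B can be 1, hence B = 1.
The 6 still-open variables draw from only 6 values {3, 4, 5, 6, 7, 8}, so each is used; only C can be 3, hence C = 3.
The 5 still-open variables draw from only 5 values {4, 5, 6, 7, 8}, so each is used; only G can be 7, hence G = 7.

G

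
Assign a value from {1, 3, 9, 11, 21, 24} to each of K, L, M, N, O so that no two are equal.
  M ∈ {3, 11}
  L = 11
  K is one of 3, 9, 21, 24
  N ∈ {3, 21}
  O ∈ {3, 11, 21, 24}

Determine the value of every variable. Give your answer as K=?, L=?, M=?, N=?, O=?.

L must be 11 (only option left). Remove 11 from M, O.
That leaves M = 3. Strike 3 from K, N, O.
N must be 21 (only option left). Strike 21 from K, O.
O must be 24 (only option left). Strike 24 from K.
That leaves K = 9.

K=9, L=11, M=3, N=21, O=24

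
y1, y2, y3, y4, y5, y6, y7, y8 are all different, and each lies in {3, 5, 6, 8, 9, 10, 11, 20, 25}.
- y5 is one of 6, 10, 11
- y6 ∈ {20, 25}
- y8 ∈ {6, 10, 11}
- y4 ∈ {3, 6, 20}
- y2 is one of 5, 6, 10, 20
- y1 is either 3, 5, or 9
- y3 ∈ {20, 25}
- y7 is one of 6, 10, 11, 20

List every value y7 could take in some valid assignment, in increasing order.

The 8 variables draw from only 8 values {3, 5, 6, 9, 10, 11, 20, 25}, so each is used; only y1 can be 9, hence y1 = 9.
The 7 still-open variables together cover exactly {3, 5, 6, 10, 11, 20, 25} — 7 values for 7 variables — and 3 appears only in y4's list, so y4 = 3.
Among the 6 still-open variables, 5 fits only y2 (and all 6 values in {5, 6, 10, 11, 20, 25} must be used), so y2 = 5.
y3 and y6 share exactly the 2 values {20, 25}; by pigeonhole those values go to them, so strike 20, 25 from y7.
No further eliminations apply; y7 can still be any of 6, 10, 11.

6, 10, 11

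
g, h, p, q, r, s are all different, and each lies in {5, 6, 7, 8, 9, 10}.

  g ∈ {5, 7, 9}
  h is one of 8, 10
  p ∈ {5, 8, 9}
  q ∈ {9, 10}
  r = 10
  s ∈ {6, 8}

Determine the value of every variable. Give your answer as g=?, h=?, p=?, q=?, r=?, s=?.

r must be 10 (only option left). So h, q can't be 10.
h must be 8 (only option left). So p, s can't be 8.
That leaves q = 9. Eliminate 9 elsewhere: g, p.
s must be 6 (only option left).
p must be 5 (only option left). Strike 5 from g.
g has just one choice, so g = 7.

g=7, h=8, p=5, q=9, r=10, s=6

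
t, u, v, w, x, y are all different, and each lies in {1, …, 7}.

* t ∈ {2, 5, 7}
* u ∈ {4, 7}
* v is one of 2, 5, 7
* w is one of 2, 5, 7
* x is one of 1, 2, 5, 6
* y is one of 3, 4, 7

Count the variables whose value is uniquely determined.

2

The 3 variables t, v, w are confined to {2, 5, 7}, which locks those values in; drop them from u, x, y.
u has just one choice, so u = 4. So y can't be 4.
y has just one choice, so y = 3.
Determined: u=4, y=3. The other variables each still have more than one consistent value. That makes 2.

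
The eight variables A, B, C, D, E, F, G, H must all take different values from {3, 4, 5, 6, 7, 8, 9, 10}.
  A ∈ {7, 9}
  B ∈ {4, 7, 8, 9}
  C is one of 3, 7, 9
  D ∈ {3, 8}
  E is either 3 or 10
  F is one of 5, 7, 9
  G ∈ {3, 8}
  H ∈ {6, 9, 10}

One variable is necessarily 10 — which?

The 8 variables draw from only 8 values {3, 4, 5, 6, 7, 8, 9, 10}, so each is used; only B can be 4, hence B = 4.
The 7 still-open variables draw from only 7 values {3, 5, 6, 7, 8, 9, 10}, so each is used; only F can be 5, hence F = 5.
The 6 still-open variables draw from only 6 values {3, 6, 7, 8, 9, 10}, so each is used; only H can be 6, hence H = 6.
The 5 still-open variables together cover exactly {3, 7, 8, 9, 10} — 5 values for 5 variables — and 10 appears only in E's list, so E = 10.

E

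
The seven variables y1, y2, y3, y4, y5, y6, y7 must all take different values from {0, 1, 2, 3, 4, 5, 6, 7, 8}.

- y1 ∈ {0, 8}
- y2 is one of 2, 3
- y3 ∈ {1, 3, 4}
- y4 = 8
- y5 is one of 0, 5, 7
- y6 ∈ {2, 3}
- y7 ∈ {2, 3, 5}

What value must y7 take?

5

y4 has just one choice, so y4 = 8. Strike 8 from y1.
y1's domain is down to {0}, so y1 = 0. Eliminate 0 elsewhere: y5.
The 2 variables y2 and y6 are confined to {2, 3}, which locks those values in; drop them from y3, y7.
So y7 = 5.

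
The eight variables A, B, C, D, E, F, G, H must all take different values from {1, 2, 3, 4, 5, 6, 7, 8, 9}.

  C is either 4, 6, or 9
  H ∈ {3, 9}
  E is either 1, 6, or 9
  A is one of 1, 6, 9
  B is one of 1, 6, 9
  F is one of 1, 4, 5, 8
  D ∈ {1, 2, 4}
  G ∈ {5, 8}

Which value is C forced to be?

The 8 variables together cover exactly {1, 2, 3, 4, 5, 6, 8, 9} — 8 values for 8 variables — and 2 appears only in D's list, so D = 2.
The 7 still-open variables draw from only 7 values {1, 3, 4, 5, 6, 8, 9}, so each is used; only H can be 3, hence H = 3.
A, B, E share exactly the 3 values {1, 6, 9}; by pigeonhole those values go to them, so strike 1, 6, 9 from C, F.
So C = 4.

4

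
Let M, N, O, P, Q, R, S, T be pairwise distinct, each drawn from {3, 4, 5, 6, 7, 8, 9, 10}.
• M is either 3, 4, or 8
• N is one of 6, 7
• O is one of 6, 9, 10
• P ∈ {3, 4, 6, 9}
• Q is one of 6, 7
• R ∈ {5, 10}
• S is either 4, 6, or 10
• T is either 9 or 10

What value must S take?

4

Among the 8 variables, 5 fits only R (and all 8 values in {3, 4, 5, 6, 7, 8, 9, 10} must be used), so R = 5.
The 7 still-open variables draw from only 7 values {3, 4, 6, 7, 8, 9, 10}, so each is used; only M can be 8, hence M = 8.
The 6 still-open variables draw from only 6 values {3, 4, 6, 7, 9, 10}, so each is used; only P can be 3, hence P = 3.
The 5 still-open variables draw from only 5 values {4, 6, 7, 9, 10}, so each is used; only S can be 4, hence S = 4.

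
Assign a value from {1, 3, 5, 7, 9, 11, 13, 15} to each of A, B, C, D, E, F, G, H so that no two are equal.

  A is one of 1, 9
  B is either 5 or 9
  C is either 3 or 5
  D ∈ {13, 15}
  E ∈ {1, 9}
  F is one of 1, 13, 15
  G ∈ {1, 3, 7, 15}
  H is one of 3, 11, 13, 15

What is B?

Among the 8 variables, 7 fits only G (and all 8 values in {1, 3, 5, 7, 9, 11, 13, 15} must be used), so G = 7.
Among the 7 still-open variables, 11 fits only H (and all 7 values in {1, 3, 5, 9, 11, 13, 15} must be used), so H = 11.
The 6 still-open variables together cover exactly {1, 3, 5, 9, 13, 15} — 6 values for 6 variables — and 3 appears only in C's list, so C = 3.
The 5 still-open variables draw from only 5 values {1, 5, 9, 13, 15}, so each is used; only B can be 5, hence B = 5.

5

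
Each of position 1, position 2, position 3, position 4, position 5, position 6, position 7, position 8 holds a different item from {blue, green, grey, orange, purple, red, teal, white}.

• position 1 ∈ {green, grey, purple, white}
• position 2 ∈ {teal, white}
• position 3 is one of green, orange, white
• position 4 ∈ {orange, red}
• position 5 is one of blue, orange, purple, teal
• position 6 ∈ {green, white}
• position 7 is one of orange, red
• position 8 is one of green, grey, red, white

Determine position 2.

teal

The 8 variables together cover exactly {blue, green, grey, orange, purple, red, teal, white} — 8 values for 8 variables — and blue appears only in position 5's list, so position 5 = blue.
Among the 7 still-open variables, purple fits only position 1 (and all 7 values in {green, grey, orange, purple, red, teal, white} must be used), so position 1 = purple.
The 6 still-open variables draw from only 6 values {green, grey, orange, red, teal, white}, so each is used; only position 8 can be grey, hence position 8 = grey.
Among the 5 still-open variables, teal fits only position 2 (and all 5 values in {green, orange, red, teal, white} must be used), so position 2 = teal.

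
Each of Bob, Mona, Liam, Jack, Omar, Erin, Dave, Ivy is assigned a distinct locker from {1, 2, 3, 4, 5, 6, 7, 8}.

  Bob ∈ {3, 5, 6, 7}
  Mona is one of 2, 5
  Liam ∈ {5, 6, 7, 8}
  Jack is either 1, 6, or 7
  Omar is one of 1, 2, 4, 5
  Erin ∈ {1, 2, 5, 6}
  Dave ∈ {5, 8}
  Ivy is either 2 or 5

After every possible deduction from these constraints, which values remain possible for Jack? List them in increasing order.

1, 6, 7

The 8 variables draw from only 8 values {1, 2, 3, 4, 5, 6, 7, 8}, so each is used; only Bob can be 3, hence Bob = 3.
The 7 still-open variables draw from only 7 values {1, 2, 4, 5, 6, 7, 8}, so each is used; only Omar can be 4, hence Omar = 4.
The 2 variables Mona and Ivy are confined to {2, 5}, which locks those values in; drop them from Liam, Erin, Dave.
Dave's domain is down to {8}, so Dave = 8. Eliminate 8 elsewhere: Liam.
No further eliminations apply; Jack can still be any of 1, 6, 7.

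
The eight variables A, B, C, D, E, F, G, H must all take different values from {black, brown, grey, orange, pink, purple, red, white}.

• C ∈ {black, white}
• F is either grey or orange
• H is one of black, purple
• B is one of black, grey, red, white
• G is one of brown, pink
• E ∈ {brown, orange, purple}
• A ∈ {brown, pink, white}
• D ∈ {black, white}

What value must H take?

purple

The 8 variables together cover exactly {black, brown, grey, orange, pink, purple, red, white} — 8 values for 8 variables — and red appears only in B's list, so B = red.
Among the 7 still-open variables, grey fits only F (and all 7 values in {black, brown, grey, orange, pink, purple, white} must be used), so F = grey.
The 6 still-open variables together cover exactly {black, brown, orange, pink, purple, white} — 6 values for 6 variables — and orange appears only in E's list, so E = orange.
The 5 still-open variables draw from only 5 values {black, brown, pink, purple, white}, so each is used; only H can be purple, hence H = purple.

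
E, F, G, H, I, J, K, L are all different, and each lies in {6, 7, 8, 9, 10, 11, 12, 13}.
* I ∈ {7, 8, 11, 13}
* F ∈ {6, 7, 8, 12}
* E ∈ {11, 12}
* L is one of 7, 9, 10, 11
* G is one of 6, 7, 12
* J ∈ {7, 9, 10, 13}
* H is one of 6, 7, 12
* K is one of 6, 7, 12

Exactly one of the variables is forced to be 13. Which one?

G, H, K between them cover only {6, 7, 12} — a naked triple. Remove those values from E, F, I, J, L.
That leaves E = 11. Eliminate 11 elsewhere: I, L.
F's domain is down to {8}, so F = 8. Strike 8 from I.
So 13 goes to I.

I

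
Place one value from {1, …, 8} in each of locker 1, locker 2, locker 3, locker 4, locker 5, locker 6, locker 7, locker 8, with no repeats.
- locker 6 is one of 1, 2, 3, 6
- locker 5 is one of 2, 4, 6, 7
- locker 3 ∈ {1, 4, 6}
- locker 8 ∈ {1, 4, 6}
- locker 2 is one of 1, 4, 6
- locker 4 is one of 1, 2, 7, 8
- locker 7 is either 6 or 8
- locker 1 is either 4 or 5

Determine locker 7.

The 8 variables draw from only 8 values {1, 2, 3, 4, 5, 6, 7, 8}, so each is used; only locker 6 can be 3, hence locker 6 = 3.
The 7 still-open variables together cover exactly {1, 2, 4, 5, 6, 7, 8} — 7 values for 7 variables — and 5 appears only in locker 1's list, so locker 1 = 5.
locker 2, locker 3, locker 8 share exactly the 3 values {1, 4, 6}; by pigeonhole those values go to them, so strike 1, 4, 6 from locker 4, locker 5, locker 7.
So locker 7 = 8.

8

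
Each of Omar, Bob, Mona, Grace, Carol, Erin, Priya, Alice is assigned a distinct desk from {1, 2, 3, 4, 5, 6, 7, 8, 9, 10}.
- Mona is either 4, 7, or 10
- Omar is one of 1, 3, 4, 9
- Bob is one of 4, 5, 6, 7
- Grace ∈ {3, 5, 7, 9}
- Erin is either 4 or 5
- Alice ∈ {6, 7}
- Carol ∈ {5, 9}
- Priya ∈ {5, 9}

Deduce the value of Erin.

4

The 8 variables together cover exactly {1, 3, 4, 5, 6, 7, 9, 10} — 8 values for 8 variables — and 1 appears only in Omar's list, so Omar = 1.
Among the 7 still-open variables, 3 fits only Grace (and all 7 values in {3, 4, 5, 6, 7, 9, 10} must be used), so Grace = 3.
The 6 still-open variables draw from only 6 values {4, 5, 6, 7, 9, 10}, so each is used; only Mona can be 10, hence Mona = 10.
Carol and Priya share exactly the 2 values {5, 9}; by pigeonhole those values go to them, so strike 5, 9 from Bob, Erin.
So Erin = 4.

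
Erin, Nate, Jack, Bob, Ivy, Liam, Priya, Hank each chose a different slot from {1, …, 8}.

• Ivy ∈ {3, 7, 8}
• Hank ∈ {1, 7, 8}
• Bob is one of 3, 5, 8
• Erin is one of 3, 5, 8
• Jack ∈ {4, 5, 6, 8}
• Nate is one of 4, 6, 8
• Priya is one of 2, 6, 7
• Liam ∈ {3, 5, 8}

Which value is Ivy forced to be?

Among the 8 variables, 1 fits only Hank (and all 8 values in {1, 2, 3, 4, 5, 6, 7, 8} must be used), so Hank = 1.
The 7 still-open variables together cover exactly {2, 3, 4, 5, 6, 7, 8} — 7 values for 7 variables — and 2 appears only in Priya's list, so Priya = 2.
The 6 still-open variables draw from only 6 values {3, 4, 5, 6, 7, 8}, so each is used; only Ivy can be 7, hence Ivy = 7.

7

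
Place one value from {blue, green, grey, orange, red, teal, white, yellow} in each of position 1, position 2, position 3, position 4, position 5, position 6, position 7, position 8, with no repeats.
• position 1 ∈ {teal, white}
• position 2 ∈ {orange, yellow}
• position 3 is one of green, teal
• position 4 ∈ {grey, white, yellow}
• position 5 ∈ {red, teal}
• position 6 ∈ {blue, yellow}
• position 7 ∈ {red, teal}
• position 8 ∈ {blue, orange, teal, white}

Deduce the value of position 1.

white

The 8 variables draw from only 8 values {blue, green, grey, orange, red, teal, white, yellow}, so each is used; only position 3 can be green, hence position 3 = green.
The 7 still-open variables draw from only 7 values {blue, grey, orange, red, teal, white, yellow}, so each is used; only position 4 can be grey, hence position 4 = grey.
position 5 and position 7 between them cover only {red, teal} — a naked pair. Remove those values from position 1, position 8.
So position 1 = white.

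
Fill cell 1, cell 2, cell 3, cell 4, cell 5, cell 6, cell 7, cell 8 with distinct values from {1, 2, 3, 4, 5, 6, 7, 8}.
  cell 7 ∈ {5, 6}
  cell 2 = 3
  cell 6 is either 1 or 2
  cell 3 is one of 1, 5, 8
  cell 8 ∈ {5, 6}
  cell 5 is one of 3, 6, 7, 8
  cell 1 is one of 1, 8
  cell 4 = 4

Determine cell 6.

cell 2's domain is down to {3}, so cell 2 = 3. Strike 3 from cell 5.
cell 4's domain is down to {4}, so cell 4 = 4.
Among the 6 still-open variables, 2 fits only cell 6 (and all 6 values in {1, 2, 5, 6, 7, 8} must be used), so cell 6 = 2.

2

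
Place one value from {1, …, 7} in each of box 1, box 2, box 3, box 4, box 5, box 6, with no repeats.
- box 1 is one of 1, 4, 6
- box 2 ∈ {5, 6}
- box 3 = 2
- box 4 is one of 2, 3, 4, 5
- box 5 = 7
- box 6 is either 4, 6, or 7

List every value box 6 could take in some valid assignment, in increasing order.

4, 6

box 3 must be 2 (only option left). So box 4 can't be 2.
box 5's domain is down to {7}, so box 5 = 7. Remove 7 from box 6.
No further eliminations apply; box 6 can still be any of 4, 6.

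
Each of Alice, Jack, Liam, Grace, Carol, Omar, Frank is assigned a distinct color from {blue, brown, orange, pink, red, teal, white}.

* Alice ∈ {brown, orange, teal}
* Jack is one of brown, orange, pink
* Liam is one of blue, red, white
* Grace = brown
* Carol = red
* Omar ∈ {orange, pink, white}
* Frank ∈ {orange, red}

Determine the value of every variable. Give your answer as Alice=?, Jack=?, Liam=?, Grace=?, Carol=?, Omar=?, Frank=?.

Grace has just one choice, so Grace = brown. Remove brown from Alice, Jack.
Carol has just one choice, so Carol = red. Strike red from Liam, Frank.
Frank's domain is down to {orange}, so Frank = orange. So Alice, Jack, Omar can't be orange.
That leaves Alice = teal.
Jack must be pink (only option left). Strike pink from Omar.
Omar's domain is down to {white}, so Omar = white. Remove white from Liam.
That leaves Liam = blue.

Alice=teal, Jack=pink, Liam=blue, Grace=brown, Carol=red, Omar=white, Frank=orange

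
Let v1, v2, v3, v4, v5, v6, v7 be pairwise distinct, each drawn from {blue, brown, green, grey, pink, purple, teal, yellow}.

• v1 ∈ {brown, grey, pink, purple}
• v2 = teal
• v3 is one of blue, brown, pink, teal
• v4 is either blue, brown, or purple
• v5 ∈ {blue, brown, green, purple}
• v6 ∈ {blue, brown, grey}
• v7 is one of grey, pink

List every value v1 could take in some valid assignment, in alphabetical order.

brown, grey, pink, purple

v2 must be teal (only option left). So v3 can't be teal.
The 6 still-open variables draw from only 6 values {blue, brown, green, grey, pink, purple}, so each is used; only v5 can be green, hence v5 = green.
No further eliminations apply; v1 can still be any of brown, grey, pink, purple.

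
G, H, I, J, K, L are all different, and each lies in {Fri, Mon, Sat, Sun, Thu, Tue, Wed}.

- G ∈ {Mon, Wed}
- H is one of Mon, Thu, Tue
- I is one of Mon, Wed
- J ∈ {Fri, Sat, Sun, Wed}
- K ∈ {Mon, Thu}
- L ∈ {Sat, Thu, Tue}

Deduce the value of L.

The 2 variables G and I are confined to {Mon, Wed}, which locks those values in; drop them from H, J, K.
K has just one choice, so K = Thu. Remove Thu from H, L.
That leaves H = Tue. Eliminate Tue elsewhere: L.
So L = Sat.

Sat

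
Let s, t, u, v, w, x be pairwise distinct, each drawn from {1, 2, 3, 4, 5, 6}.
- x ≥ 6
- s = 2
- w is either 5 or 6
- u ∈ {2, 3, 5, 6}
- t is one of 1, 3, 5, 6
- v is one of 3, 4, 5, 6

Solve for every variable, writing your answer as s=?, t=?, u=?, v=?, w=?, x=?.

s has just one choice, so s = 2. Eliminate 2 elsewhere: u.
x has just one choice, so x = 6. So t, u, v, w can't be 6.
That leaves w = 5. So t, u, v can't be 5.
That leaves u = 3. Eliminate 3 elsewhere: t, v.
v must be 4 (only option left).
t has just one choice, so t = 1.

s=2, t=1, u=3, v=4, w=5, x=6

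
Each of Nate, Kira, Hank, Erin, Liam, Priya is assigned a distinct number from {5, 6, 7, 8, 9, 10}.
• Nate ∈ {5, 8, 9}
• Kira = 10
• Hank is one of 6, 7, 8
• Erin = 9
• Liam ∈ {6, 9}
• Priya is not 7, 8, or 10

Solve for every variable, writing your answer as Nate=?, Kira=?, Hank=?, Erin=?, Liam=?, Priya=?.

Nate=8, Kira=10, Hank=7, Erin=9, Liam=6, Priya=5

Kira has just one choice, so Kira = 10.
Erin must be 9 (only option left). So Nate, Liam, Priya can't be 9.
Liam must be 6 (only option left). So Hank, Priya can't be 6.
That leaves Priya = 5. Eliminate 5 elsewhere: Nate.
Nate must be 8 (only option left). Eliminate 8 elsewhere: Hank.
Hank has just one choice, so Hank = 7.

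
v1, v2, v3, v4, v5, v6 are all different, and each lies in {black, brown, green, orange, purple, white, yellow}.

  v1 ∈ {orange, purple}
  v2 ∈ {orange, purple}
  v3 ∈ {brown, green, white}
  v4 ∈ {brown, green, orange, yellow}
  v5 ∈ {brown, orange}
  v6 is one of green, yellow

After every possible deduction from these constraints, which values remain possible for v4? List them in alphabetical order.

green, yellow

The 6 variables together cover exactly {brown, green, orange, purple, white, yellow} — 6 values for 6 variables — and white appears only in v3's list, so v3 = white.
The 2 variables v1 and v2 are confined to {orange, purple}, which locks those values in; drop them from v4, v5.
v5 has just one choice, so v5 = brown. Strike brown from v4.
No further eliminations apply; v4 can still be any of green, yellow.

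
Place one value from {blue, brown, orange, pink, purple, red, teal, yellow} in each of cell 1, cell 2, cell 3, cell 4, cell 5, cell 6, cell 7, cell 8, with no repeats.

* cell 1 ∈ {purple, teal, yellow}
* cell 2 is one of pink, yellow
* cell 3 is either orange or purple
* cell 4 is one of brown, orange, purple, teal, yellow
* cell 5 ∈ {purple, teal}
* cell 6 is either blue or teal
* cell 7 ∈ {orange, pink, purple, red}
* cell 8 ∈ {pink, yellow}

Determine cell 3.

Among the 8 variables, blue fits only cell 6 (and all 8 values in {blue, brown, orange, pink, purple, red, teal, yellow} must be used), so cell 6 = blue.
The 7 still-open variables together cover exactly {brown, orange, pink, purple, red, teal, yellow} — 7 values for 7 variables — and brown appears only in cell 4's list, so cell 4 = brown.
The 6 still-open variables draw from only 6 values {orange, pink, purple, red, teal, yellow}, so each is used; only cell 7 can be red, hence cell 7 = red.
The 5 still-open variables together cover exactly {orange, pink, purple, teal, yellow} — 5 values for 5 variables — and orange appears only in cell 3's list, so cell 3 = orange.

orange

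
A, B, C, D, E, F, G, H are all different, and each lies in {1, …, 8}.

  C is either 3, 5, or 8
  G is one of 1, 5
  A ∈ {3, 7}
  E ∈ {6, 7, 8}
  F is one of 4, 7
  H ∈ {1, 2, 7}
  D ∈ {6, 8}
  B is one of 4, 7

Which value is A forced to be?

3

The 8 variables together cover exactly {1, 2, 3, 4, 5, 6, 7, 8} — 8 values for 8 variables — and 2 appears only in H's list, so H = 2.
The 7 still-open variables draw from only 7 values {1, 3, 4, 5, 6, 7, 8}, so each is used; only G can be 1, hence G = 1.
Among the 6 still-open variables, 5 fits only C (and all 6 values in {3, 4, 5, 6, 7, 8} must be used), so C = 5.
The 5 still-open variables draw from only 5 values {3, 4, 6, 7, 8}, so each is used; only A can be 3, hence A = 3.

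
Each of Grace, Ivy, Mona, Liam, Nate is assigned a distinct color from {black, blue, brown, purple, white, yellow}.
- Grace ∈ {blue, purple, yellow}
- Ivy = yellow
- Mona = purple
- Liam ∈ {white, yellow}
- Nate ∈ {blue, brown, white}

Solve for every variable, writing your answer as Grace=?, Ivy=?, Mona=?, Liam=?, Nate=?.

Ivy has just one choice, so Ivy = yellow. Remove yellow from Grace, Liam.
That leaves Mona = purple. Strike purple from Grace.
That leaves Liam = white. Remove white from Nate.
Grace's domain is down to {blue}, so Grace = blue. Remove blue from Nate.
Nate has just one choice, so Nate = brown.

Grace=blue, Ivy=yellow, Mona=purple, Liam=white, Nate=brown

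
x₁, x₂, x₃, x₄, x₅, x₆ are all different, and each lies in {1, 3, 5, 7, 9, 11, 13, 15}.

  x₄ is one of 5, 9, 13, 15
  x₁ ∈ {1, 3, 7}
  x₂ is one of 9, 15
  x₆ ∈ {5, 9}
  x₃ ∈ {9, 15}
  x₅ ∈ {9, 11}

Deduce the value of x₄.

13

x₂ and x₃ between them cover only {9, 15} — a naked pair. Remove those values from x₄, x₅, x₆.
x₅ must be 11 (only option left).
x₆ must be 5 (only option left). Eliminate 5 elsewhere: x₄.
So x₄ = 13.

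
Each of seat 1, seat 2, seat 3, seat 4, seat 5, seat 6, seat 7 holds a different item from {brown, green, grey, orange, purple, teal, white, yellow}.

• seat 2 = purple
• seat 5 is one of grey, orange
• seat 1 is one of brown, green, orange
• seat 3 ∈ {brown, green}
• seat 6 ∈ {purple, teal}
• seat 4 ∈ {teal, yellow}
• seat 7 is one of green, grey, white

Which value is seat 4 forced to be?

seat 2's domain is down to {purple}, so seat 2 = purple. So seat 6 can't be purple.
seat 6 has just one choice, so seat 6 = teal. So seat 4 can't be teal.
So seat 4 = yellow.

yellow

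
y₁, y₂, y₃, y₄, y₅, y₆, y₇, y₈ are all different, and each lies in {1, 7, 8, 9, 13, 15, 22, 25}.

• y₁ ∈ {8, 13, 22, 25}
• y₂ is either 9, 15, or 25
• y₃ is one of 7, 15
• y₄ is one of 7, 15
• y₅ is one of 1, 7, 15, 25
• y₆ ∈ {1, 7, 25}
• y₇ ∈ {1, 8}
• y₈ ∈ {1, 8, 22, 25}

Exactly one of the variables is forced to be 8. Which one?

y₇

The 8 variables draw from only 8 values {1, 7, 8, 9, 13, 15, 22, 25}, so each is used; only y₂ can be 9, hence y₂ = 9.
The 7 still-open variables draw from only 7 values {1, 7, 8, 13, 15, 22, 25}, so each is used; only y₁ can be 13, hence y₁ = 13.
The 6 still-open variables draw from only 6 values {1, 7, 8, 15, 22, 25}, so each is used; only y₈ can be 22, hence y₈ = 22.
The 5 still-open variables together cover exactly {1, 7, 8, 15, 25} — 5 values for 5 variables — and 8 appears only in y₇'s list, so y₇ = 8.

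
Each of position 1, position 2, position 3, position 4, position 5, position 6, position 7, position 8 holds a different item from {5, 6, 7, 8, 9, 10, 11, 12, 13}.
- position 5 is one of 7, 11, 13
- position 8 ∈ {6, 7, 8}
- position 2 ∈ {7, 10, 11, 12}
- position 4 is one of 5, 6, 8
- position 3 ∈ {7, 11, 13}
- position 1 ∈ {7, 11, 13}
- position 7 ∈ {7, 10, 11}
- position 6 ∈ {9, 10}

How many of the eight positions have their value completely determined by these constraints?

position 1, position 3, position 5 between them cover only {7, 11, 13} — a naked triple. Remove those values from position 2, position 7, position 8.
position 7 has just one choice, so position 7 = 10. So position 2, position 6 can't be 10.
position 2's domain is down to {12}, so position 2 = 12.
position 6 must be 9 (only option left).
Determined: position 2=12, position 6=9, position 7=10. The other positions each still have more than one consistent value. That makes 3.

3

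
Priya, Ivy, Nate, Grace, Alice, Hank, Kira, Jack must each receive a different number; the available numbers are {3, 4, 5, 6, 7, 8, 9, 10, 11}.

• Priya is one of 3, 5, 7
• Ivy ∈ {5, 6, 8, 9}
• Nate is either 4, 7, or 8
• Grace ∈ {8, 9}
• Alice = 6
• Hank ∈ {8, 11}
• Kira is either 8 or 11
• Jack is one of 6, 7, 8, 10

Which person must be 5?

Alice's domain is down to {6}, so Alice = 6. Strike 6 from Ivy, Jack.
Hank and Kira between them cover only {8, 11} — a naked pair. Remove those values from Ivy, Nate, Grace, Jack.
That leaves Grace = 9. Eliminate 9 elsewhere: Ivy.
So 5 goes to Ivy.

Ivy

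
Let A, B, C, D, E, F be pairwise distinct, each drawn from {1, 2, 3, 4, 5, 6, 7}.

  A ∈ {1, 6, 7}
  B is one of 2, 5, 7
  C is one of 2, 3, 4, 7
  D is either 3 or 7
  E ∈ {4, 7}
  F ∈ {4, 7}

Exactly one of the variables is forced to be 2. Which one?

E and F between them cover only {4, 7} — a naked pair. Remove those values from A, B, C, D.
That leaves D = 3. So C can't be 3.
So 2 goes to C.

C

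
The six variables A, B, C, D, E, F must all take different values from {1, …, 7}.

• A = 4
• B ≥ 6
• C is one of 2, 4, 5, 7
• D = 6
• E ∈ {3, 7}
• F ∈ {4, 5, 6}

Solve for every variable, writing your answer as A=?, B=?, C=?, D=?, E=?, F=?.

A's domain is down to {4}, so A = 4. Strike 4 from C, F.
D must be 6 (only option left). So B, F can't be 6.
F's domain is down to {5}, so F = 5. Eliminate 5 elsewhere: C.
That leaves B = 7. So C, E can't be 7.
C has just one choice, so C = 2.
E's domain is down to {3}, so E = 3.

A=4, B=7, C=2, D=6, E=3, F=5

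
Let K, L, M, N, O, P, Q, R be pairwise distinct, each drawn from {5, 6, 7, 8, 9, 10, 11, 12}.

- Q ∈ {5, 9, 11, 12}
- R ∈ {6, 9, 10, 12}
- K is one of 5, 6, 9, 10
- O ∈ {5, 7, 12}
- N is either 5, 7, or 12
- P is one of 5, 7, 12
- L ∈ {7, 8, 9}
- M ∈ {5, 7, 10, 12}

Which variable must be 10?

The 8 variables together cover exactly {5, 6, 7, 8, 9, 10, 11, 12} — 8 values for 8 variables — and 8 appears only in L's list, so L = 8.
The 7 still-open variables together cover exactly {5, 6, 7, 9, 10, 11, 12} — 7 values for 7 variables — and 11 appears only in Q's list, so Q = 11.
The 3 variables N, O, P are confined to {5, 7, 12}, which locks those values in; drop them from K, M, R.
So 10 goes to M.

M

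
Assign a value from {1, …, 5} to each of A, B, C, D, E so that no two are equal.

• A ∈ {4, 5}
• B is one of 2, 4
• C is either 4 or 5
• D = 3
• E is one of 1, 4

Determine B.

2

D must be 3 (only option left).
The 4 still-open variables draw from only 4 values {1, 2, 4, 5}, so each is used; only E can be 1, hence E = 1.
Among the 3 still-open variables, 2 fits only B (and all 3 values in {2, 4, 5} must be used), so B = 2.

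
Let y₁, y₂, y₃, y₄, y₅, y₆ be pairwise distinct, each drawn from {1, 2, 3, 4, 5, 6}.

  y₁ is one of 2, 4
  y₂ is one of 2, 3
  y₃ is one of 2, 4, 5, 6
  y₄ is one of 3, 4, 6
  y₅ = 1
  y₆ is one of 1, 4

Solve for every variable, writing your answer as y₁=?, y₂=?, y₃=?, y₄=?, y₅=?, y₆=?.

y₁=2, y₂=3, y₃=5, y₄=6, y₅=1, y₆=4

y₅'s domain is down to {1}, so y₅ = 1. Eliminate 1 elsewhere: y₆.
y₆ must be 4 (only option left). Eliminate 4 elsewhere: y₁, y₃, y₄.
y₁ must be 2 (only option left). Strike 2 from y₂, y₃.
That leaves y₂ = 3. So y₄ can't be 3.
y₄ must be 6 (only option left). Eliminate 6 elsewhere: y₃.
y₃'s domain is down to {5}, so y₃ = 5.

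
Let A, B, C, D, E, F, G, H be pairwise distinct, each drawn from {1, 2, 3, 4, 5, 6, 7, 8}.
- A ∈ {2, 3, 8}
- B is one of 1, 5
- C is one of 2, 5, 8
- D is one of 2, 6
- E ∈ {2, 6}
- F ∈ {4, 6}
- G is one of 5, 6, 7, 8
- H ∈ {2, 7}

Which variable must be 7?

Among the 8 variables, 1 fits only B (and all 8 values in {1, 2, 3, 4, 5, 6, 7, 8} must be used), so B = 1.
The 7 still-open variables draw from only 7 values {2, 3, 4, 5, 6, 7, 8}, so each is used; only A can be 3, hence A = 3.
The 6 still-open variables together cover exactly {2, 4, 5, 6, 7, 8} — 6 values for 6 variables — and 4 appears only in F's list, so F = 4.
D and E share exactly the 2 values {2, 6}; by pigeonhole those values go to them, so strike 2, 6 from C, G, H.
So 7 goes to H.

H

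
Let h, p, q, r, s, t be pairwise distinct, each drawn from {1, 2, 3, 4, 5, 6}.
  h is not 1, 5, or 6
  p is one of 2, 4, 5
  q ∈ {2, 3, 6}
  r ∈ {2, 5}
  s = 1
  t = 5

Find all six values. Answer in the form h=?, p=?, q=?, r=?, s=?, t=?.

s must be 1 (only option left).
t's domain is down to {5}, so t = 5. Strike 5 from p, r.
r must be 2 (only option left). So h, p, q can't be 2.
That leaves p = 4. Strike 4 from h.
h's domain is down to {3}, so h = 3. Remove 3 from q.
q's domain is down to {6}, so q = 6.

h=3, p=4, q=6, r=2, s=1, t=5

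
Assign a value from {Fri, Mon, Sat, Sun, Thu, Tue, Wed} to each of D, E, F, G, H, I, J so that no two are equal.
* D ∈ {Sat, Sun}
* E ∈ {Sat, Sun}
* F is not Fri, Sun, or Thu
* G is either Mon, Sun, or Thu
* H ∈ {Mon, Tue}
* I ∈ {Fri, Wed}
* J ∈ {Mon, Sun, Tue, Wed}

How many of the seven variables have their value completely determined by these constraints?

Among the 7 variables, Fri fits only I (and all 7 values in {Fri, Mon, Sat, Sun, Thu, Tue, Wed} must be used), so I = Fri.
Among the 6 still-open variables, Thu fits only G (and all 6 values in {Mon, Sat, Sun, Thu, Tue, Wed} must be used), so G = Thu.
The 2 variables D and E are confined to {Sat, Sun}, which locks those values in; drop them from F, J.
Determined: G=Thu, I=Fri. The other variables each still have more than one consistent value. That makes 2.

2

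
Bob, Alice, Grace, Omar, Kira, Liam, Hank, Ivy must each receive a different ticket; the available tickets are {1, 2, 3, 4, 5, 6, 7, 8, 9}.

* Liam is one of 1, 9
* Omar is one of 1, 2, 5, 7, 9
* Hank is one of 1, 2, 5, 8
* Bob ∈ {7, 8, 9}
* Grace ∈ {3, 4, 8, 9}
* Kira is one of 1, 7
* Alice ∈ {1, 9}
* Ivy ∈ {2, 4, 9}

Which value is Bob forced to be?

The 8 variables draw from only 8 values {1, 2, 3, 4, 5, 7, 8, 9}, so each is used; only Grace can be 3, hence Grace = 3.
The 7 still-open variables together cover exactly {1, 2, 4, 5, 7, 8, 9} — 7 values for 7 variables — and 4 appears only in Ivy's list, so Ivy = 4.
Alice and Liam between them cover only {1, 9} — a naked pair. Remove those values from Bob, Omar, Kira, Hank.
Kira must be 7 (only option left). Remove 7 from Bob, Omar.
So Bob = 8.

8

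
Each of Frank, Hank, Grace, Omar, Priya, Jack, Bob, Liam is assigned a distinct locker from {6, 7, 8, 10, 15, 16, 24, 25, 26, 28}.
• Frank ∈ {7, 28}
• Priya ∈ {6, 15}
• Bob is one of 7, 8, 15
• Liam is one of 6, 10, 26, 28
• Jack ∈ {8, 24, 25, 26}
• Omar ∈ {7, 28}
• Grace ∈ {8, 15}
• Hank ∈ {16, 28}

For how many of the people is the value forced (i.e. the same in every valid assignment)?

Frank and Omar share exactly the 2 values {7, 28}; by pigeonhole those values go to them, so strike 7, 28 from Hank, Bob, Liam.
Hank must be 16 (only option left).
Grace and Bob between them cover only {8, 15} — a naked pair. Remove those values from Priya, Jack.
Priya's domain is down to {6}, so Priya = 6. Remove 6 from Liam.
Determined: Hank=16, Priya=6. The other people each still have more than one consistent value. That makes 2.

2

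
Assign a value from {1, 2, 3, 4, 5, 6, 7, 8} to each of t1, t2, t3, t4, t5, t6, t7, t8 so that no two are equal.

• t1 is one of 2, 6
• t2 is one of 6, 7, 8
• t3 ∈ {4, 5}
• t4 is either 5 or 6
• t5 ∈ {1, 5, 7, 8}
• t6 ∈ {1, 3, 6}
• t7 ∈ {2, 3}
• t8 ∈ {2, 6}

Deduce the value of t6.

1

The 8 variables draw from only 8 values {1, 2, 3, 4, 5, 6, 7, 8}, so each is used; only t3 can be 4, hence t3 = 4.
t1 and t8 between them cover only {2, 6} — a naked pair. Remove those values from t2, t4, t6, t7.
t4's domain is down to {5}, so t4 = 5. Strike 5 from t5.
t7's domain is down to {3}, so t7 = 3. Strike 3 from t6.
So t6 = 1.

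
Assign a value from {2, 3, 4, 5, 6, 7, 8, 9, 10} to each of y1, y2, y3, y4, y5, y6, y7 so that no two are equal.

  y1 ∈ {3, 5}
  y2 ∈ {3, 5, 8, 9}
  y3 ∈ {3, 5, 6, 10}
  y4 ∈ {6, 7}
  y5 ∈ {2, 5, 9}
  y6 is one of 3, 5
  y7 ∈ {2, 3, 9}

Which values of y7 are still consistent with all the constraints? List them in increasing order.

2, 9

y1 and y6 share exactly the 2 values {3, 5}; by pigeonhole those values go to them, so strike 3, 5 from y2, y3, y5, y7.
y5 and y7 share exactly the 2 values {2, 9}; by pigeonhole those values go to them, so strike 2, 9 from y2.
y2 has just one choice, so y2 = 8.
No further eliminations apply; y7 can still be any of 2, 9.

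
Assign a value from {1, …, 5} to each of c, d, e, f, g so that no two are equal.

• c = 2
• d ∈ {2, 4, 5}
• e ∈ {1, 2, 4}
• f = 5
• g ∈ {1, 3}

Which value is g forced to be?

c must be 2 (only option left). So d, e can't be 2.
f must be 5 (only option left). So d can't be 5.
That leaves d = 4. Strike 4 from e.
e must be 1 (only option left). Strike 1 from g.
So g = 3.

3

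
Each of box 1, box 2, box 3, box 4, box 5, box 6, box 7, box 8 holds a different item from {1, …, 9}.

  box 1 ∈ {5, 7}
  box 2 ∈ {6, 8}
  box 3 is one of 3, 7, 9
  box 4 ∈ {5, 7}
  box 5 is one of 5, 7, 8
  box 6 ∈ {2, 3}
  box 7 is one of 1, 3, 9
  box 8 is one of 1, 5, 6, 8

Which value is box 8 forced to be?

1

The 8 variables together cover exactly {1, 2, 3, 5, 6, 7, 8, 9} — 8 values for 8 variables — and 2 appears only in box 6's list, so box 6 = 2.
The 2 variables box 1 and box 4 are confined to {5, 7}, which locks those values in; drop them from box 3, box 5, box 8.
That leaves box 5 = 8. So box 2, box 8 can't be 8.
box 2 has just one choice, so box 2 = 6. Eliminate 6 elsewhere: box 8.
So box 8 = 1.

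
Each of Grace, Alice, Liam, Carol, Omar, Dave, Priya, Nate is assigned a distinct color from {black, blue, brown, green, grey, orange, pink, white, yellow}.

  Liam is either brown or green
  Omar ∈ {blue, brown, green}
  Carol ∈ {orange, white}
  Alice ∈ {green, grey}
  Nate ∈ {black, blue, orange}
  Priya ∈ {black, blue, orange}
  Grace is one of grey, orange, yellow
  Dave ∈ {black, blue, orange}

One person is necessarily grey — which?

Alice

Among the 8 variables, white fits only Carol (and all 8 values in {black, blue, brown, green, grey, orange, white, yellow} must be used), so Carol = white.
The 7 still-open variables draw from only 7 values {black, blue, brown, green, grey, orange, yellow}, so each is used; only Grace can be yellow, hence Grace = yellow.
The 6 still-open variables together cover exactly {black, blue, brown, green, grey, orange} — 6 values for 6 variables — and grey appears only in Alice's list, so Alice = grey.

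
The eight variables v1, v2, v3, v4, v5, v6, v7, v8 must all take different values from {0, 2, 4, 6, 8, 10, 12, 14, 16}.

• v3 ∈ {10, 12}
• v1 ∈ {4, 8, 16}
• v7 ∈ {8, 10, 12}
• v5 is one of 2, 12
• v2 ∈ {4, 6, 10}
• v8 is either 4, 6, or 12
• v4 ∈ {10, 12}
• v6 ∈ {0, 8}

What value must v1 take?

16

The 8 variables draw from only 8 values {0, 2, 4, 6, 8, 10, 12, 16}, so each is used; only v6 can be 0, hence v6 = 0.
The 7 still-open variables draw from only 7 values {2, 4, 6, 8, 10, 12, 16}, so each is used; only v5 can be 2, hence v5 = 2.
The 6 still-open variables together cover exactly {4, 6, 8, 10, 12, 16} — 6 values for 6 variables — and 16 appears only in v1's list, so v1 = 16.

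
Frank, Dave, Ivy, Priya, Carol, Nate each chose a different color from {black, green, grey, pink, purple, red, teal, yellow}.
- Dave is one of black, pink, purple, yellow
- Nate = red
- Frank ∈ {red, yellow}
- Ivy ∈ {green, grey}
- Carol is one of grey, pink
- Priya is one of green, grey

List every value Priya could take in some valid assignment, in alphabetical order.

green, grey

Nate has just one choice, so Nate = red. Eliminate red elsewhere: Frank.
Frank's domain is down to {yellow}, so Frank = yellow. Strike yellow from Dave.
Ivy and Priya share exactly the 2 values {green, grey}; by pigeonhole those values go to them, so strike green, grey from Carol.
Carol's domain is down to {pink}, so Carol = pink. Eliminate pink elsewhere: Dave.
No further eliminations apply; Priya can still be any of green, grey.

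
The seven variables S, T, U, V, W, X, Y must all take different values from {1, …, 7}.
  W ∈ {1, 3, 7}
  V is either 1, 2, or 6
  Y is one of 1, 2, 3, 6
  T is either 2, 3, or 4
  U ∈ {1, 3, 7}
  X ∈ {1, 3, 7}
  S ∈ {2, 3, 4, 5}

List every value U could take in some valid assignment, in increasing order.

1, 3, 7

The 7 variables draw from only 7 values {1, 2, 3, 4, 5, 6, 7}, so each is used; only S can be 5, hence S = 5.
Among the 6 still-open variables, 4 fits only T (and all 6 values in {1, 2, 3, 4, 6, 7} must be used), so T = 4.
The 3 variables U, W, X are confined to {1, 3, 7}, which locks those values in; drop them from V, Y.
No further eliminations apply; U can still be any of 1, 3, 7.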